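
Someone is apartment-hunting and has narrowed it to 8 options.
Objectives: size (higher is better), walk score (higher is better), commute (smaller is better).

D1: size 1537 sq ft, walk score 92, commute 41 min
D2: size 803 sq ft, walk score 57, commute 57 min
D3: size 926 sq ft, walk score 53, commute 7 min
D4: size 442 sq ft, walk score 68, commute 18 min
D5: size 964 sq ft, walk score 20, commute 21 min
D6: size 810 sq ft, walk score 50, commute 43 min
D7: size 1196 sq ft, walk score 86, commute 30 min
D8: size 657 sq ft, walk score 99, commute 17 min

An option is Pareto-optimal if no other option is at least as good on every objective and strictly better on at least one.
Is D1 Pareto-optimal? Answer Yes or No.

D2: worse on size (803 vs 1537).
D3: worse on size (926 vs 1537).
D4: worse on size (442 vs 1537).
D5: worse on size (964 vs 1537).
D6: worse on size (810 vs 1537).
D7: worse on size (1196 vs 1537).
D8: worse on size (657 vs 1537).
No option is at least as good as D1 on every objective and strictly better on one.

Yes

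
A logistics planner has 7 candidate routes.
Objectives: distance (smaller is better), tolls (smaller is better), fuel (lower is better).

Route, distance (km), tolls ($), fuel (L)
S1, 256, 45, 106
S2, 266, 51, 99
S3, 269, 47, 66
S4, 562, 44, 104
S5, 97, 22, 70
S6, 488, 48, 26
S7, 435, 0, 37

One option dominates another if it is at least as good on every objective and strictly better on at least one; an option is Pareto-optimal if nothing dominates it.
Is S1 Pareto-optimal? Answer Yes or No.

S5 vs S1: distance 97≤256, tolls 22≤45, fuel 70≤106 — S5 is at least as good on every objective and strictly better on at least one, so S5 dominates S1.

No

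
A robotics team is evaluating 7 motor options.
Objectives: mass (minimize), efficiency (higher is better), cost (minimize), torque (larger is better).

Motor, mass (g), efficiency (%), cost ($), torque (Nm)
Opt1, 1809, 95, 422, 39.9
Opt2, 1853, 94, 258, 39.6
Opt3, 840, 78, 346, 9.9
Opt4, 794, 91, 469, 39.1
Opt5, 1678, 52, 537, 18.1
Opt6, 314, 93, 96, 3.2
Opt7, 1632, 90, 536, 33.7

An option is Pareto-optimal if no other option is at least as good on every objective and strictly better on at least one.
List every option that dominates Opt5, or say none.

Opt4, Opt7

Opt4: mass 794≤1678, efficiency 91≥52, cost 469≤537, torque 39.1≥18.1 — dominates Opt5.
Opt7: mass 1632≤1678, efficiency 90≥52, cost 536≤537, torque 33.7≥18.1 — dominates Opt5.
Others (Opt1, Opt2, Opt3, Opt6) are each worse than Opt5 on at least one objective.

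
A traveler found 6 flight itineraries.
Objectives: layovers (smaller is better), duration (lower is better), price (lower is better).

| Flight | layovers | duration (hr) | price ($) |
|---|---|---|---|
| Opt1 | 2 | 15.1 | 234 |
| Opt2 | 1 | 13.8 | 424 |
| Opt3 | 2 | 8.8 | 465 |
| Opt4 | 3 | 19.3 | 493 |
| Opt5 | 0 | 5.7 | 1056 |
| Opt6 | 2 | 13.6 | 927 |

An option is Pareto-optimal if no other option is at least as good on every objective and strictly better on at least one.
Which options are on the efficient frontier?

Opt1, Opt2, Opt3, Opt5

Opt1: not dominated (best price).
Opt2: not dominated.
Opt3: not dominated.
Opt4: dominated by Opt1 (layovers 2≤3, duration 15.1≤19.3, price 234≤493).
Opt5: not dominated (best layovers).
Opt6: dominated by Opt3 (layovers 2≤2, duration 8.8≤13.6, price 465≤927).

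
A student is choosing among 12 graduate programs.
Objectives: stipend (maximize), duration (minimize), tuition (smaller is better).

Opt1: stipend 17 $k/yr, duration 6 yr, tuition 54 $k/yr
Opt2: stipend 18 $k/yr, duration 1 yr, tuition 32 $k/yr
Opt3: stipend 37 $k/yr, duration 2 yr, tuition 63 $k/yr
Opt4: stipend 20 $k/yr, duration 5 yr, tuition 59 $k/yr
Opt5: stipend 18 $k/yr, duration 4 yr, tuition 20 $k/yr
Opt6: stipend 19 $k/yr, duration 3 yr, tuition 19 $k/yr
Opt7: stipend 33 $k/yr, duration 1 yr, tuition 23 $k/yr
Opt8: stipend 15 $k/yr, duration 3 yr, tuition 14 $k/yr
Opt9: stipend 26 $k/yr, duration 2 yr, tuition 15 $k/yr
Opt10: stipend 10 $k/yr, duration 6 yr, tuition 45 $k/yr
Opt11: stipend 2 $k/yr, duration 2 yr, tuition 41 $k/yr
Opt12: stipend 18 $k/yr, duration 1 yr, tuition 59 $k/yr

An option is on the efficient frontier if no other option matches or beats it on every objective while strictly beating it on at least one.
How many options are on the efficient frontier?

4

Opt1: dominated by Opt2 (stipend 18≥17, duration 1≤6, tuition 32≤54).
Opt2: dominated by Opt7 (stipend 33≥18, duration 1≤1, tuition 23≤32).
Opt3: not dominated (best stipend).
Opt4: dominated by Opt7 (stipend 33≥20, duration 1≤5, tuition 23≤59).
Opt5: dominated by Opt6 (stipend 19≥18, duration 3≤4, tuition 19≤20).
Opt6: dominated by Opt9 (stipend 26≥19, duration 2≤3, tuition 15≤19).
Opt7: not dominated.
Opt8: not dominated (best tuition).
Opt9: not dominated.
Opt10: dominated by Opt2 (stipend 18≥10, duration 1≤6, tuition 32≤45).
Opt11: dominated by Opt2 (stipend 18≥2, duration 1≤2, tuition 32≤41).
Opt12: dominated by Opt2 (stipend 18≥18, duration 1≤1, tuition 32≤59).
Pareto-optimal: Opt3, Opt7, Opt8, Opt9 → 4.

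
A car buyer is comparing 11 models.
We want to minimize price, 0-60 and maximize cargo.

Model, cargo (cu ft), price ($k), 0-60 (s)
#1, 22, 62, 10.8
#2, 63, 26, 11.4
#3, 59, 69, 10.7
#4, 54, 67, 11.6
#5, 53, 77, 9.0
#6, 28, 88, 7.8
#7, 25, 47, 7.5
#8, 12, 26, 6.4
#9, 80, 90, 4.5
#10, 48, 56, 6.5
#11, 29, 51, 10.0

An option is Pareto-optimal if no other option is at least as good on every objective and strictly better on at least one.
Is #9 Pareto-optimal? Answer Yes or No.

#1: worse on cargo (22 vs 80).
#2: worse on cargo (63 vs 80).
#3: worse on cargo (59 vs 80).
#4: worse on cargo (54 vs 80).
#5: worse on cargo (53 vs 80).
#6: worse on cargo (28 vs 80).
#7: worse on cargo (25 vs 80).
#8: worse on cargo (12 vs 80).
#10: worse on cargo (48 vs 80).
#11: worse on cargo (29 vs 80).
No option is at least as good as #9 on every objective and strictly better on one.

Yes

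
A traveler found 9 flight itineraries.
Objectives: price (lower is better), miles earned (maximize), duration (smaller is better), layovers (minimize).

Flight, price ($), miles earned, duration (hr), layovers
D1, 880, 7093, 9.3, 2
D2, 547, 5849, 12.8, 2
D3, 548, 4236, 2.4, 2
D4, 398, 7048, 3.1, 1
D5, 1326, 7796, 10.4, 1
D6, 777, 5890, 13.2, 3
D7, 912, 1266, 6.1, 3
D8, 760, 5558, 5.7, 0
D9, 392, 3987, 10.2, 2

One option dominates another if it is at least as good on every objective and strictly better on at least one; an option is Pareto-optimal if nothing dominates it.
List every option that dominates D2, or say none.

D4: price 398≤547, miles earned 7048≥5849, duration 3.1≤12.8, layovers 1≤2 — dominates D2.
Others (D1, D3, D5, D6, D7, D8, D9) are each worse than D2 on at least one objective.

D4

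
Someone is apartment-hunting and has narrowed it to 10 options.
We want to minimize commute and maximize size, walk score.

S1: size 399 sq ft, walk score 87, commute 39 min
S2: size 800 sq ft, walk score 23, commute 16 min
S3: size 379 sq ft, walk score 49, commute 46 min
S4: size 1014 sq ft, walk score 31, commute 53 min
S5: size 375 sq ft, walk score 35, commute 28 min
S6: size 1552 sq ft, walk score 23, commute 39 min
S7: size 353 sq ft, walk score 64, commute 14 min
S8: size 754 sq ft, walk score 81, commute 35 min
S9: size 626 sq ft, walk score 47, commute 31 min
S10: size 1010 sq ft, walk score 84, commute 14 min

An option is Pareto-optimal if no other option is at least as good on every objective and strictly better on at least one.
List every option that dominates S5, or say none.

S10: size 1010≥375, walk score 84≥35, commute 14≤28 — dominates S5.
Others (S1, S2, S3, S4, S6, S7, S8, S9) are each worse than S5 on at least one objective.

S10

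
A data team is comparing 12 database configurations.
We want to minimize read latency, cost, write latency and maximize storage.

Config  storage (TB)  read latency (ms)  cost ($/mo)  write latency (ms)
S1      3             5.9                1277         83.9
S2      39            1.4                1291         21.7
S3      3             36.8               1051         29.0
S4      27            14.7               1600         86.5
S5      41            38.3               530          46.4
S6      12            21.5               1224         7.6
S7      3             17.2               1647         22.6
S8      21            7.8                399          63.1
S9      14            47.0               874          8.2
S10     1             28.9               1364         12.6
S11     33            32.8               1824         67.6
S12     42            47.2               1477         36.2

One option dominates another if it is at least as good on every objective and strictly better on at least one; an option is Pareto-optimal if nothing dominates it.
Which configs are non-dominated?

S1, S2, S3, S5, S6, S8, S9, S12

S1: not dominated.
S2: not dominated (best read latency).
S3: not dominated.
S4: dominated by S2 (storage 39≥27, read latency 1.4≤14.7, cost 1291≤1600, write latency 21.7≤86.5).
S5: not dominated.
S6: not dominated (best write latency).
S7: dominated by S2 (storage 39≥3, read latency 1.4≤17.2, cost 1291≤1647, write latency 21.7≤22.6).
S8: not dominated (best cost).
S9: not dominated.
S10: dominated by S6 (storage 12≥1, read latency 21.5≤28.9, cost 1224≤1364, write latency 7.6≤12.6).
S11: dominated by S2 (storage 39≥33, read latency 1.4≤32.8, cost 1291≤1824, write latency 21.7≤67.6).
S12: not dominated (best storage).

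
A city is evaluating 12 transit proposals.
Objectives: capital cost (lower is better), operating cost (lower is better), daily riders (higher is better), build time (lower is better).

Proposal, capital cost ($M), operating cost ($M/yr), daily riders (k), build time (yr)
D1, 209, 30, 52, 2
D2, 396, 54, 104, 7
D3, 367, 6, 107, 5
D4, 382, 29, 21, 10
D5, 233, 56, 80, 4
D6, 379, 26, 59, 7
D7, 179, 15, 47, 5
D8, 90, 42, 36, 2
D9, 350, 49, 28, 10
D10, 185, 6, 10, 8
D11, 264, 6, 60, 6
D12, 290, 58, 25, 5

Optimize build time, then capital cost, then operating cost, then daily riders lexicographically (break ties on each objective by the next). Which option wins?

D8

First minimize build time: best is 2, kept {D1, D8}.
Then minimize capital cost: best is 90, kept {D8}.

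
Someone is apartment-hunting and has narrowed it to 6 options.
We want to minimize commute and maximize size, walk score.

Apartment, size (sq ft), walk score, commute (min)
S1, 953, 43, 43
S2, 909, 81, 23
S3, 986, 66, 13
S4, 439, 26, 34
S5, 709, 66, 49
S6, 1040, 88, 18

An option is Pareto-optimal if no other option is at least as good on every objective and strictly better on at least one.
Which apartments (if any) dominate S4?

S2, S3, S6

S2: size 909≥439, walk score 81≥26, commute 23≤34 — dominates S4.
S3: size 986≥439, walk score 66≥26, commute 13≤34 — dominates S4.
S6: size 1040≥439, walk score 88≥26, commute 18≤34 — dominates S4.
Others (S1, S5) are each worse than S4 on at least one objective.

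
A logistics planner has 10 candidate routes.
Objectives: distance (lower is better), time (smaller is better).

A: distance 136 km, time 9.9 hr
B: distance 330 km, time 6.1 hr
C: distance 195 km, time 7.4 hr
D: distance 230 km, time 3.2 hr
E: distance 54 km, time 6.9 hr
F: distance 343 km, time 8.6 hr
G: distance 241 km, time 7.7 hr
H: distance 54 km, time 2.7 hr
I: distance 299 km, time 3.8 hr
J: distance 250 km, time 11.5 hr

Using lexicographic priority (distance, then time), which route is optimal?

H

First minimize distance: best is 54, kept {E, H}.
Then minimize time: best is 2.7, kept {H}.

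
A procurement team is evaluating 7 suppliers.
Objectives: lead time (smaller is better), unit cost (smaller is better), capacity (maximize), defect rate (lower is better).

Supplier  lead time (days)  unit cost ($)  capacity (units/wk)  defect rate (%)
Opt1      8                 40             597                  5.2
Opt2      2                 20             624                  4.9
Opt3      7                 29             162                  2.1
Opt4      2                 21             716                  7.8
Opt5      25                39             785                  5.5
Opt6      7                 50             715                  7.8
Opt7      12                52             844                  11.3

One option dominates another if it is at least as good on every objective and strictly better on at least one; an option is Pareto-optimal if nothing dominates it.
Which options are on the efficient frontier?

Opt2, Opt3, Opt4, Opt5, Opt7

Opt1: dominated by Opt2 (lead time 2≤8, unit cost 20≤40, capacity 624≥597, defect rate 4.9≤5.2).
Opt2: not dominated (best unit cost).
Opt3: not dominated (best defect rate).
Opt4: not dominated.
Opt5: not dominated.
Opt6: dominated by Opt4 (lead time 2≤7, unit cost 21≤50, capacity 716≥715, defect rate 7.8≤7.8).
Opt7: not dominated (best capacity).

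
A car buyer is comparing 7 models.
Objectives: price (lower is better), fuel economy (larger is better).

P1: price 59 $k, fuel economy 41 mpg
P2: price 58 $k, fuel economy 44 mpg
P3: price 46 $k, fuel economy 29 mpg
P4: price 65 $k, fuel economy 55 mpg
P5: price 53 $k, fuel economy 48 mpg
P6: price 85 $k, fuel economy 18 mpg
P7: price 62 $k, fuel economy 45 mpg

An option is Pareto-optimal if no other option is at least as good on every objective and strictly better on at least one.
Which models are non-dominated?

P1: dominated by P2 (price 58≤59, fuel economy 44≥41).
P2: dominated by P5 (price 53≤58, fuel economy 48≥44).
P3: not dominated (best price).
P4: not dominated (best fuel economy).
P5: not dominated.
P6: dominated by P1 (price 59≤85, fuel economy 41≥18).
P7: dominated by P5 (price 53≤62, fuel economy 48≥45).

P3, P4, P5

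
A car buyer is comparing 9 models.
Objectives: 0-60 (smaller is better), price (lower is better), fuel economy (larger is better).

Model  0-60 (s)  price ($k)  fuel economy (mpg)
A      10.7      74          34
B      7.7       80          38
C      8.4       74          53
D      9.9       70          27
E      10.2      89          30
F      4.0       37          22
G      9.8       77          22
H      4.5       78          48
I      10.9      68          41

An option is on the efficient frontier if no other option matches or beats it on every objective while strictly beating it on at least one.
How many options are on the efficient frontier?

A: dominated by C (0-60 8.4≤10.7, price 74≤74, fuel economy 53≥34).
B: dominated by H (0-60 4.5≤7.7, price 78≤80, fuel economy 48≥38).
C: not dominated (best fuel economy).
D: not dominated.
E: dominated by B (0-60 7.7≤10.2, price 80≤89, fuel economy 38≥30).
F: not dominated (best 0-60).
G: dominated by C (0-60 8.4≤9.8, price 74≤77, fuel economy 53≥22).
H: not dominated.
I: not dominated.
Pareto-optimal: C, D, F, H, I → 5.

5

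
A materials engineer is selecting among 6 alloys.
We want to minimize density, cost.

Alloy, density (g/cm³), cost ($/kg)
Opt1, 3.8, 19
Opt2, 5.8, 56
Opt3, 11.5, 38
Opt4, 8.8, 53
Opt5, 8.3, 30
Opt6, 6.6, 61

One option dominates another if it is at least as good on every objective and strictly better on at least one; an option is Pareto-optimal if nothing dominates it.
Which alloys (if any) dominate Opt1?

Opt2: worse on density (5.8 vs 3.8).
Opt3: worse on density (11.5 vs 3.8).
Opt4: worse on density (8.8 vs 3.8).
Opt5: worse on density (8.3 vs 3.8).
Opt6: worse on density (6.6 vs 3.8).
No option dominates Opt1.

none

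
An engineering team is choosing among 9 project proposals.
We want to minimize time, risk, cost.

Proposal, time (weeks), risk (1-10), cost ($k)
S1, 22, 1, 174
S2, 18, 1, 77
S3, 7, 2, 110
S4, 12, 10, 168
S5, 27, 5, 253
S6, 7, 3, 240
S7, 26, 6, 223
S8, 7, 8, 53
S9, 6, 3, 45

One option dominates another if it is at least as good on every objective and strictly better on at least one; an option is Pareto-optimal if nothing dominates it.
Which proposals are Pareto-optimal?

S2, S3, S9

S1: dominated by S2 (time 18≤22, risk 1≤1, cost 77≤174).
S2: not dominated.
S3: not dominated.
S4: dominated by S3 (time 7≤12, risk 2≤10, cost 110≤168).
S5: dominated by S1 (time 22≤27, risk 1≤5, cost 174≤253).
S6: dominated by S3 (time 7≤7, risk 2≤3, cost 110≤240).
S7: dominated by S1 (time 22≤26, risk 1≤6, cost 174≤223).
S8: dominated by S9 (time 6≤7, risk 3≤8, cost 45≤53).
S9: not dominated (best time).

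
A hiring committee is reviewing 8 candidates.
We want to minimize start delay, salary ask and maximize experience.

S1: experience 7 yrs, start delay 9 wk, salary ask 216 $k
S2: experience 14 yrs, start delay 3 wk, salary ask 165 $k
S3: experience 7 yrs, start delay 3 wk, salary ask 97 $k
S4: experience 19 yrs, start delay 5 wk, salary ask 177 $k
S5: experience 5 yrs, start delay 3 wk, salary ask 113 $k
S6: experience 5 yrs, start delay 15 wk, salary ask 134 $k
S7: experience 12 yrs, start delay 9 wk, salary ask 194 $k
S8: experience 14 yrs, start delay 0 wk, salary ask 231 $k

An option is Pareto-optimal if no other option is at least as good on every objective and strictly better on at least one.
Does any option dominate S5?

Yes

S3 vs S5: experience 7≥5, start delay 3≤3, salary ask 97≤113 — S3 is at least as good on every objective and strictly better on at least one, so S3 dominates S5.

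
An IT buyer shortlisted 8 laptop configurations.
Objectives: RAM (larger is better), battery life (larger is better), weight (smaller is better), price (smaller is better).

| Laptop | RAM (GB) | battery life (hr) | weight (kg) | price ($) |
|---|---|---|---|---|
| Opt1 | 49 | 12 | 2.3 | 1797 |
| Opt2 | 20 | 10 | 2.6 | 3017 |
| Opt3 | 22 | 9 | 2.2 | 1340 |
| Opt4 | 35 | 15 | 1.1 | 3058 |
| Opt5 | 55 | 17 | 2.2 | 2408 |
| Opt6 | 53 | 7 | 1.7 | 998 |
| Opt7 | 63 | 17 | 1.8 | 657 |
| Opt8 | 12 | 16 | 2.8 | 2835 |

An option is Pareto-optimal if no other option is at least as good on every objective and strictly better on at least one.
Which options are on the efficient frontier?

Opt4, Opt6, Opt7

Opt1: dominated by Opt7 (RAM 63≥49, battery life 17≥12, weight 1.8≤2.3, price 657≤1797).
Opt2: dominated by Opt1 (RAM 49≥20, battery life 12≥10, weight 2.3≤2.6, price 1797≤3017).
Opt3: dominated by Opt7 (RAM 63≥22, battery life 17≥9, weight 1.8≤2.2, price 657≤1340).
Opt4: not dominated (best weight).
Opt5: dominated by Opt7 (RAM 63≥55, battery life 17≥17, weight 1.8≤2.2, price 657≤2408).
Opt6: not dominated.
Opt7: not dominated (best RAM).
Opt8: dominated by Opt5 (RAM 55≥12, battery life 17≥16, weight 2.2≤2.8, price 2408≤2835).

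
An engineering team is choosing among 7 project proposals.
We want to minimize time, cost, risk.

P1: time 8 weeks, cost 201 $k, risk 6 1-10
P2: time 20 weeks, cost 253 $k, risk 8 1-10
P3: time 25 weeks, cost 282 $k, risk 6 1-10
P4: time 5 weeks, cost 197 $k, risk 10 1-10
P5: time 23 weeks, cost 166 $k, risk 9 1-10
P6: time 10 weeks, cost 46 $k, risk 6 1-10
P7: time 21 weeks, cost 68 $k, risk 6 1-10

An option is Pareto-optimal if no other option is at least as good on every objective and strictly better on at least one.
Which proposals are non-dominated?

P1: not dominated.
P2: dominated by P1 (time 8≤20, cost 201≤253, risk 6≤8).
P3: dominated by P1 (time 8≤25, cost 201≤282, risk 6≤6).
P4: not dominated (best time).
P5: dominated by P6 (time 10≤23, cost 46≤166, risk 6≤9).
P6: not dominated (best cost).
P7: dominated by P6 (time 10≤21, cost 46≤68, risk 6≤6).

P1, P4, P6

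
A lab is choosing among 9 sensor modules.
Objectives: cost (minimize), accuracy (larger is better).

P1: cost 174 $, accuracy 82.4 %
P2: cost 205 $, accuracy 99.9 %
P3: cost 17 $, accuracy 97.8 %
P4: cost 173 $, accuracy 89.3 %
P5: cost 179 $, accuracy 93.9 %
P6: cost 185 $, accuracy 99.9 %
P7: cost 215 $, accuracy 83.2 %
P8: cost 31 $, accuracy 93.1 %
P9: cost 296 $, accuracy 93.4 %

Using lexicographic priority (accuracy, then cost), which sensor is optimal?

First maximize accuracy: best is 99.9, kept {P2, P6}.
Then minimize cost: best is 185, kept {P6}.

P6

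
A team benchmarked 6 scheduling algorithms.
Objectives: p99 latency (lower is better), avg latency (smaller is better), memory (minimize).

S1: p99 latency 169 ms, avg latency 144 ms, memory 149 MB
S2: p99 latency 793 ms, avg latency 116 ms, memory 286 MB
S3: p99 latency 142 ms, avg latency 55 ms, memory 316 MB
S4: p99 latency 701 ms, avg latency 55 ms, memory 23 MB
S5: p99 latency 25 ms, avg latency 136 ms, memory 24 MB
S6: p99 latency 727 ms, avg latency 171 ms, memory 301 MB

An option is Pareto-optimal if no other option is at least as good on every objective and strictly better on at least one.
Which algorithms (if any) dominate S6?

S1: p99 latency 169≤727, avg latency 144≤171, memory 149≤301 — dominates S6.
S4: p99 latency 701≤727, avg latency 55≤171, memory 23≤301 — dominates S6.
S5: p99 latency 25≤727, avg latency 136≤171, memory 24≤301 — dominates S6.
Others (S2, S3) are each worse than S6 on at least one objective.

S1, S4, S5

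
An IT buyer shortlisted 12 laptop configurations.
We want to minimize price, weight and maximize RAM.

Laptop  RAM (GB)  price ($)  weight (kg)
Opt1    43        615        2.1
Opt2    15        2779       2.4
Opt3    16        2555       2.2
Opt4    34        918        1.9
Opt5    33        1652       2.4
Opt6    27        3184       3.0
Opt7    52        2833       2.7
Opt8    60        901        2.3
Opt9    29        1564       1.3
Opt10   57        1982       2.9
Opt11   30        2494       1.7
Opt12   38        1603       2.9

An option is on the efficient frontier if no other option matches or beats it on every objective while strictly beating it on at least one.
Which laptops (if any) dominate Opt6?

Opt1: RAM 43≥27, price 615≤3184, weight 2.1≤3.0 — dominates Opt6.
Opt4: RAM 34≥27, price 918≤3184, weight 1.9≤3.0 — dominates Opt6.
Opt5: RAM 33≥27, price 1652≤3184, weight 2.4≤3.0 — dominates Opt6.
Opt7: RAM 52≥27, price 2833≤3184, weight 2.7≤3.0 — dominates Opt6.
Opt8: RAM 60≥27, price 901≤3184, weight 2.3≤3.0 — dominates Opt6.
Opt9: RAM 29≥27, price 1564≤3184, weight 1.3≤3.0 — dominates Opt6.
Opt10: RAM 57≥27, price 1982≤3184, weight 2.9≤3.0 — dominates Opt6.
Opt11: RAM 30≥27, price 2494≤3184, weight 1.7≤3.0 — dominates Opt6.
Opt12: RAM 38≥27, price 1603≤3184, weight 2.9≤3.0 — dominates Opt6.
Others (Opt2, Opt3) are each worse than Opt6 on at least one objective.

Opt1, Opt4, Opt5, Opt7, Opt8, Opt9, Opt10, Opt11, Opt12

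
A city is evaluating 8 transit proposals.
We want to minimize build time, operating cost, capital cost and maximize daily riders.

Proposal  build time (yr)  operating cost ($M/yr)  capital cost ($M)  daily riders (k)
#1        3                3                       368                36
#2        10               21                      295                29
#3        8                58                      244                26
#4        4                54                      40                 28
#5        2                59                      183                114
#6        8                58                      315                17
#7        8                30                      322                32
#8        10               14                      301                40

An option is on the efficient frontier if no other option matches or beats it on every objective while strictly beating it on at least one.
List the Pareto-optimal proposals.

#1, #2, #4, #5, #7, #8

#1: not dominated (best operating cost).
#2: not dominated.
#3: dominated by #4 (build time 4≤8, operating cost 54≤58, capital cost 40≤244, daily riders 28≥26).
#4: not dominated (best capital cost).
#5: not dominated (best build time).
#6: dominated by #3 (build time 8≤8, operating cost 58≤58, capital cost 244≤315, daily riders 26≥17).
#7: not dominated.
#8: not dominated.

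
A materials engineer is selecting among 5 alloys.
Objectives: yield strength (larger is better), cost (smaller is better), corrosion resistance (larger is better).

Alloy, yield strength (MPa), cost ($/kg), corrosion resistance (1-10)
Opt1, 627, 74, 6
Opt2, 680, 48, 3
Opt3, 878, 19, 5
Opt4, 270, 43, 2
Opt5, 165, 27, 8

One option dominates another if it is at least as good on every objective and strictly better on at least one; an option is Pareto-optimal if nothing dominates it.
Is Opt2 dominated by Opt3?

Yes

Opt3 vs Opt2: yield strength 878≥680, cost 19≤48, corrosion resistance 5≥3 — Opt3 is at least as good on every objective with at least one strict improvement.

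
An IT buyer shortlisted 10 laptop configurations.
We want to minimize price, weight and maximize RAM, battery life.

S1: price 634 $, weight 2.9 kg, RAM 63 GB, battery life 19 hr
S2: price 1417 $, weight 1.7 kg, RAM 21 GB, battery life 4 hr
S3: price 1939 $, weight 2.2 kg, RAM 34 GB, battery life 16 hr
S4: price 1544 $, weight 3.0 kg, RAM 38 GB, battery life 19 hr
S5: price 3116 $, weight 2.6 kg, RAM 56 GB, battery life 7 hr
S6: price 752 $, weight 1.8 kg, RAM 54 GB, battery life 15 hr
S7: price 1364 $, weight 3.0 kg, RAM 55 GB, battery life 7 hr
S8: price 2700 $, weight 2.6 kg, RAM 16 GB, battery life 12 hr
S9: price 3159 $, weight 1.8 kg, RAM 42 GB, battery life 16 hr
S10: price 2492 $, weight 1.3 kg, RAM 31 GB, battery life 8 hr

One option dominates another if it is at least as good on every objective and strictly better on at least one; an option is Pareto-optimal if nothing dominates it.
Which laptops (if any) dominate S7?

S1: price 634≤1364, weight 2.9≤3.0, RAM 63≥55, battery life 19≥7 — dominates S7.
Others (S2, S3, S4, S5, S6, S8, S9, S10) are each worse than S7 on at least one objective.

S1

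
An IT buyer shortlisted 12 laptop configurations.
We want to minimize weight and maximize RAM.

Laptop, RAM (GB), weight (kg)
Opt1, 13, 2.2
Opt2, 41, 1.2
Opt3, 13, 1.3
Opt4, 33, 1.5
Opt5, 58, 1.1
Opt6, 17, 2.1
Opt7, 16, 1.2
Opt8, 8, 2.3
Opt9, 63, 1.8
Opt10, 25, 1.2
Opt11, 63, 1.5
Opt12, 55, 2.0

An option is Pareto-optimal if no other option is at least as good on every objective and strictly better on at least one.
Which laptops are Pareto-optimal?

Opt5, Opt11

Opt1: dominated by Opt2 (RAM 41≥13, weight 1.2≤2.2).
Opt2: dominated by Opt5 (RAM 58≥41, weight 1.1≤1.2).
Opt3: dominated by Opt2 (RAM 41≥13, weight 1.2≤1.3).
Opt4: dominated by Opt2 (RAM 41≥33, weight 1.2≤1.5).
Opt5: not dominated (best weight).
Opt6: dominated by Opt2 (RAM 41≥17, weight 1.2≤2.1).
Opt7: dominated by Opt2 (RAM 41≥16, weight 1.2≤1.2).
Opt8: dominated by Opt1 (RAM 13≥8, weight 2.2≤2.3).
Opt9: dominated by Opt11 (RAM 63≥63, weight 1.5≤1.8).
Opt10: dominated by Opt2 (RAM 41≥25, weight 1.2≤1.2).
Opt11: not dominated.
Opt12: dominated by Opt5 (RAM 58≥55, weight 1.1≤2.0).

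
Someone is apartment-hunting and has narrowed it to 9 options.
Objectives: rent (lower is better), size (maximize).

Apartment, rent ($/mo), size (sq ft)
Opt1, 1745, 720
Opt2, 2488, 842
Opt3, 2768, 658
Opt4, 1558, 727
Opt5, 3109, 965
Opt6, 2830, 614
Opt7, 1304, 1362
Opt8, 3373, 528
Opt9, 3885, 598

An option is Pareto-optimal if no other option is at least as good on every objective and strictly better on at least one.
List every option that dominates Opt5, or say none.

Opt7

Opt7: rent 1304≤3109, size 1362≥965 — dominates Opt5.
Others (Opt1, Opt2, Opt3, Opt4, Opt6, Opt8, Opt9) are each worse than Opt5 on at least one objective.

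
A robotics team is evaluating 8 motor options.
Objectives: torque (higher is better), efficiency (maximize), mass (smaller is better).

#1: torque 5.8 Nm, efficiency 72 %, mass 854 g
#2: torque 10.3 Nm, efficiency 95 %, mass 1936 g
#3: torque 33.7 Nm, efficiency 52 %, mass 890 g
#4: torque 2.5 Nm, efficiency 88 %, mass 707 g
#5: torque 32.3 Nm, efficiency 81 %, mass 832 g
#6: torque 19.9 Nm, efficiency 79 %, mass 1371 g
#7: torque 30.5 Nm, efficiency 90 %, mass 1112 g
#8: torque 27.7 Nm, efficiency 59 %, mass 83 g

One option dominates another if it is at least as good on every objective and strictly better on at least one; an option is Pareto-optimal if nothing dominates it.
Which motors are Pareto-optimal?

#2, #3, #4, #5, #7, #8

#1: dominated by #5 (torque 32.3≥5.8, efficiency 81≥72, mass 832≤854).
#2: not dominated (best efficiency).
#3: not dominated (best torque).
#4: not dominated.
#5: not dominated.
#6: dominated by #5 (torque 32.3≥19.9, efficiency 81≥79, mass 832≤1371).
#7: not dominated.
#8: not dominated (best mass).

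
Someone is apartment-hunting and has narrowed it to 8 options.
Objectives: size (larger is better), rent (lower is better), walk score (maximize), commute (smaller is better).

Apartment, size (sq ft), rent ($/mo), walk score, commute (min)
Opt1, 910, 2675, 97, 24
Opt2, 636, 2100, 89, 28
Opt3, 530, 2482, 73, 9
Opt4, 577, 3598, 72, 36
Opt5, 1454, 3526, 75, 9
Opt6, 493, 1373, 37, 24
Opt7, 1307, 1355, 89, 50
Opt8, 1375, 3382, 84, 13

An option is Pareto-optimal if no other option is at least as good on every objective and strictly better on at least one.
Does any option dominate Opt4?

Yes

Opt1 vs Opt4: size 910≥577, rent 2675≤3598, walk score 97≥72, commute 24≤36 — Opt1 is at least as good on every objective and strictly better on at least one, so Opt1 dominates Opt4.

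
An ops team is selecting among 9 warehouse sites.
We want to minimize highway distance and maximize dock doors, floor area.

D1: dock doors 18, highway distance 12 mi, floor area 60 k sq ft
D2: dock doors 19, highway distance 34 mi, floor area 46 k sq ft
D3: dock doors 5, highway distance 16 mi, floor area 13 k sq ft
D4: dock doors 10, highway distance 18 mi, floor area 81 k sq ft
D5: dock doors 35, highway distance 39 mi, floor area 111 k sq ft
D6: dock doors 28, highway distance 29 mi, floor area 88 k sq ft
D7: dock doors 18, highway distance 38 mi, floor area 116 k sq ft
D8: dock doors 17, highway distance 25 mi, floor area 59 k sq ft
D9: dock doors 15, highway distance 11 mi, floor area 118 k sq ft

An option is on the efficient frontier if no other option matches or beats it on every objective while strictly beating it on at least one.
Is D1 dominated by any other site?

No

D2: worse on highway distance (34 vs 12).
D3: worse on dock doors (5 vs 18).
D4: worse on dock doors (10 vs 18).
D5: worse on highway distance (39 vs 12).
D6: worse on highway distance (29 vs 12).
D7: worse on highway distance (38 vs 12).
D8: worse on dock doors (17 vs 18).
D9: worse on dock doors (15 vs 18).
No option is at least as good as D1 on every objective and strictly better on one.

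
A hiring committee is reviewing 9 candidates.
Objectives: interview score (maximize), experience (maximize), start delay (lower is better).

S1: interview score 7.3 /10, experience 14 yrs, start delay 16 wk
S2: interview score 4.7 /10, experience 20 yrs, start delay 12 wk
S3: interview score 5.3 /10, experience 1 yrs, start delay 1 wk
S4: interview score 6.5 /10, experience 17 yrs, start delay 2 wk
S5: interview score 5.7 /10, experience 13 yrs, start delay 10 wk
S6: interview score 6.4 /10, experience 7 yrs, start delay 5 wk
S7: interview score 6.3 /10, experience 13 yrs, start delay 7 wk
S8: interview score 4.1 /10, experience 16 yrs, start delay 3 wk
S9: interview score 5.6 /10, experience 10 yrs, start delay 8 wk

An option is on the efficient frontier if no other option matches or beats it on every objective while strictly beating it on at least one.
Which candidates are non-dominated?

S1, S2, S3, S4

S1: not dominated (best interview score).
S2: not dominated (best experience).
S3: not dominated (best start delay).
S4: not dominated.
S5: dominated by S4 (interview score 6.5≥5.7, experience 17≥13, start delay 2≤10).
S6: dominated by S4 (interview score 6.5≥6.4, experience 17≥7, start delay 2≤5).
S7: dominated by S4 (interview score 6.5≥6.3, experience 17≥13, start delay 2≤7).
S8: dominated by S4 (interview score 6.5≥4.1, experience 17≥16, start delay 2≤3).
S9: dominated by S4 (interview score 6.5≥5.6, experience 17≥10, start delay 2≤8).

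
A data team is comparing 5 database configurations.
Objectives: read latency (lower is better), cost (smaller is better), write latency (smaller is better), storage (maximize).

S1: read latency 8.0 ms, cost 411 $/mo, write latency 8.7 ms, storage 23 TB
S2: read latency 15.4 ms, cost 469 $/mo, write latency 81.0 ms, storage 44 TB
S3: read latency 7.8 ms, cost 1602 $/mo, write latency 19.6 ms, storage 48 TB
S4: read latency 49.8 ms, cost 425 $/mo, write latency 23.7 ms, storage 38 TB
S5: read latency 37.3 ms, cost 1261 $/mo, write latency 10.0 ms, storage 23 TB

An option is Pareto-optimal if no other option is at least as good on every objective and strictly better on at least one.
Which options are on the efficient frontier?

S1: not dominated (best cost).
S2: not dominated.
S3: not dominated (best read latency).
S4: not dominated.
S5: dominated by S1 (read latency 8.0≤37.3, cost 411≤1261, write latency 8.7≤10.0, storage 23≥23).

S1, S2, S3, S4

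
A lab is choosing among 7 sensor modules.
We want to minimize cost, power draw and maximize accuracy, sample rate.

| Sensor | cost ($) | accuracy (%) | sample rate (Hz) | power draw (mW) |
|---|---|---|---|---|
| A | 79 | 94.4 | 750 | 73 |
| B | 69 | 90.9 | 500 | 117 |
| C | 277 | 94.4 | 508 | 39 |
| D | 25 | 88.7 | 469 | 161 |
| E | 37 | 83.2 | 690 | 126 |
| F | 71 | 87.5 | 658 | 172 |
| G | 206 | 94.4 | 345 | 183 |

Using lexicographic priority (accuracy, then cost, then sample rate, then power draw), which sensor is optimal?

A

First maximize accuracy: best is 94.4, kept {A, C, G}.
Then minimize cost: best is 79, kept {A}.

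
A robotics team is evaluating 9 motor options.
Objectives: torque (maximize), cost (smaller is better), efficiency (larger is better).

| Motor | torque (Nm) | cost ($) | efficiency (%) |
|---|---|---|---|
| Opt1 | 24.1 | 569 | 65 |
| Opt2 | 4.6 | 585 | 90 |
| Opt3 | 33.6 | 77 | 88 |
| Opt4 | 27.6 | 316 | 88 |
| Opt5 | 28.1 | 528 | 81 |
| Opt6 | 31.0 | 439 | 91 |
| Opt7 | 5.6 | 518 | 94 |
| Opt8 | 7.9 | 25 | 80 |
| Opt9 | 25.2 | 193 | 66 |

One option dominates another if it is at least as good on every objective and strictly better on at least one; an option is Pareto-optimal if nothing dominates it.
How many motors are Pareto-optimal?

Opt1: dominated by Opt3 (torque 33.6≥24.1, cost 77≤569, efficiency 88≥65).
Opt2: dominated by Opt6 (torque 31.0≥4.6, cost 439≤585, efficiency 91≥90).
Opt3: not dominated (best torque).
Opt4: dominated by Opt3 (torque 33.6≥27.6, cost 77≤316, efficiency 88≥88).
Opt5: dominated by Opt3 (torque 33.6≥28.1, cost 77≤528, efficiency 88≥81).
Opt6: not dominated.
Opt7: not dominated (best efficiency).
Opt8: not dominated (best cost).
Opt9: dominated by Opt3 (torque 33.6≥25.2, cost 77≤193, efficiency 88≥66).
Pareto-optimal: Opt3, Opt6, Opt7, Opt8 → 4.

4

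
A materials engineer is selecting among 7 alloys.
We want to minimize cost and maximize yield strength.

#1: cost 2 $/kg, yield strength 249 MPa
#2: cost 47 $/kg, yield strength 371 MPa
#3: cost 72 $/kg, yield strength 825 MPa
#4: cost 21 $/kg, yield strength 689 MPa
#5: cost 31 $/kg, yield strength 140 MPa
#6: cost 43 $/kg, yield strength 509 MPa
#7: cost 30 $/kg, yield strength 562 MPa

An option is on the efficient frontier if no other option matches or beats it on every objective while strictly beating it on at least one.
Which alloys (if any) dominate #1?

none

#2: worse on cost (47 vs 2).
#3: worse on cost (72 vs 2).
#4: worse on cost (21 vs 2).
#5: worse on cost (31 vs 2).
#6: worse on cost (43 vs 2).
#7: worse on cost (30 vs 2).
No option dominates #1.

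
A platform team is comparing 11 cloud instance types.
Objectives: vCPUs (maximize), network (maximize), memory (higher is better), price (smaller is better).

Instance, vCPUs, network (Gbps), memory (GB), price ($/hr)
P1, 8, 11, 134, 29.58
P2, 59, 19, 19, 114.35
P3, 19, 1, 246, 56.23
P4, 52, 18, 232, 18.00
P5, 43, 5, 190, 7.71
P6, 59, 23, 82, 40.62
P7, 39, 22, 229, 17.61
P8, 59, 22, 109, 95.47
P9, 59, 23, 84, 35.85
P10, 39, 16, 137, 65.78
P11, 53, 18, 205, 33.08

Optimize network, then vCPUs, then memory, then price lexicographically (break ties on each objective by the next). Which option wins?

First maximize network: best is 23, kept {P6, P9}.
Then maximize vCPUs: best is 59, kept {P6, P9}.
Then maximize memory: best is 84, kept {P9}.

P9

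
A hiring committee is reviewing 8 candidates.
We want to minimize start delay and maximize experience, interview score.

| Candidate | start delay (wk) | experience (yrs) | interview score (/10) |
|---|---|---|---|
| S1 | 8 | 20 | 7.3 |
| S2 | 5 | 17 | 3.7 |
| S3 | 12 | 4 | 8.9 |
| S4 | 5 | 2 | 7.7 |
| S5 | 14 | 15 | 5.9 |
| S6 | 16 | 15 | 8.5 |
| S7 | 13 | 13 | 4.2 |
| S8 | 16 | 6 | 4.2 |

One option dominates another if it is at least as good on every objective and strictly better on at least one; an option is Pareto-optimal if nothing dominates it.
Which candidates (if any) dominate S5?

S1: start delay 8≤14, experience 20≥15, interview score 7.3≥5.9 — dominates S5.
Others (S2, S3, S4, S6, S7, S8) are each worse than S5 on at least one objective.

S1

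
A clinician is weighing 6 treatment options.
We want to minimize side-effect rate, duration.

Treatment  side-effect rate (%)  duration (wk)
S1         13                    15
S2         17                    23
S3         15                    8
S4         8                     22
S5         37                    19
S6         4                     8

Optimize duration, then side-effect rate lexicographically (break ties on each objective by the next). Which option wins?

First minimize duration: best is 8, kept {S3, S6}.
Then minimize side-effect rate: best is 4, kept {S6}.

S6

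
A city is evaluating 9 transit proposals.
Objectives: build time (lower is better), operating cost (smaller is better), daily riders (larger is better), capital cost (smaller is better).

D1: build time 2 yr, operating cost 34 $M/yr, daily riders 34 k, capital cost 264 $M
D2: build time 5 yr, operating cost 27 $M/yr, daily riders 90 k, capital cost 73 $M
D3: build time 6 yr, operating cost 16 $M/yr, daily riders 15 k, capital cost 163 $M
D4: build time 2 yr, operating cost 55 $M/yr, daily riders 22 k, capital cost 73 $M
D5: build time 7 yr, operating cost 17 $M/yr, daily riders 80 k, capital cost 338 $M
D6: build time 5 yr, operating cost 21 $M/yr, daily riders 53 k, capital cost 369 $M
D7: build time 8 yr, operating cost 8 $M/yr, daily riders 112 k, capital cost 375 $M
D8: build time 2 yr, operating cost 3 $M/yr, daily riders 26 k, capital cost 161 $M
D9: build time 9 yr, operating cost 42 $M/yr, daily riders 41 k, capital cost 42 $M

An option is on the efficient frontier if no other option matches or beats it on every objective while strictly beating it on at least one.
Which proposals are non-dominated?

D1, D2, D4, D5, D6, D7, D8, D9

D1: not dominated.
D2: not dominated.
D3: dominated by D8 (build time 2≤6, operating cost 3≤16, daily riders 26≥15, capital cost 161≤163).
D4: not dominated.
D5: not dominated.
D6: not dominated.
D7: not dominated (best daily riders).
D8: not dominated (best operating cost).
D9: not dominated (best capital cost).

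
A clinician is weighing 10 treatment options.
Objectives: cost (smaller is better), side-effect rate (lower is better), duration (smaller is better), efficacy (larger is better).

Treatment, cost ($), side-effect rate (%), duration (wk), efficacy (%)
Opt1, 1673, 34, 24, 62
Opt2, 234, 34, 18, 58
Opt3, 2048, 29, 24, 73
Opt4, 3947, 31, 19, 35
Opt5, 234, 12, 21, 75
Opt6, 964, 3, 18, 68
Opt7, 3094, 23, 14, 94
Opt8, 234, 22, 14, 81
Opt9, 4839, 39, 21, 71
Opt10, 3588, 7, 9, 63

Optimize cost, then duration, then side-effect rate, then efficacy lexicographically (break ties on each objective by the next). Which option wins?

Opt8

First minimize cost: best is 234, kept {Opt2, Opt5, Opt8}.
Then minimize duration: best is 14, kept {Opt8}.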